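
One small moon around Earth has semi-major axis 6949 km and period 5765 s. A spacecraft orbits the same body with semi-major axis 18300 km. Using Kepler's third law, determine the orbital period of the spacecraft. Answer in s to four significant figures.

Kepler's third law: T² ∝ a³, so T₂ = T₁ (a₂/a₁)^(3/2).
a₂/a₁ = 2.633, (a₂/a₁)^(3/2) = 4.274.
T₂ = 5765 × 4.274 = 24640 s.

T₂ ≈ 24640 s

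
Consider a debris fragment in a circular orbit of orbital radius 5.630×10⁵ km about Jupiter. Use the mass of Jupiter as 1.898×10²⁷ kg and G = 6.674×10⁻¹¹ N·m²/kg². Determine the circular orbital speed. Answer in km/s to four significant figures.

v ≈ 15.00 km/s

μ = GM = 6.674×10⁻¹¹ × 1.898×10²⁷ = 1.267×10¹⁷ m³/s².
r = 5.630×10⁵ km = 5.630×10⁸ m.
For a circular orbit v = √(μ/r) = √(1.267×10¹⁷ / 5.630×10⁸) = √(2.250×10⁸) = 15000 m/s.
That is 15.00 km/s.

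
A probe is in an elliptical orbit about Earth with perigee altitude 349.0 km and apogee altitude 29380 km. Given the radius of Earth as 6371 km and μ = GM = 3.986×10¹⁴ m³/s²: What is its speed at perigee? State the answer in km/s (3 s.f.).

r_p = 6371 + 349.0 = 6720.0 km = 6.7200×10⁶ m.
r_a = 6371 + 29380 = 35751 km = 3.5751×10⁷ m.
Semi-major axis a = (r_p + r_a)/2 = 21236 km = 2.124×10⁷ m.
Vis-viva: v² = μ(2/r − 1/a) = 3.986×10¹⁴ × (2.976×10⁻⁷ − 4.709×10⁻⁸) = 9.986×10⁷ m²/s².
v = 9993 m/s = 9.993 km/s.

v ≈ 9.99 km/s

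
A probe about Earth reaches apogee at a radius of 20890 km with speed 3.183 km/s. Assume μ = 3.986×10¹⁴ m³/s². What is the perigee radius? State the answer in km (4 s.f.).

r_a = 2.089×10⁷ m.
Specific energy ε = v²/2 − μ/r = -1.402×10⁷ J/kg, so a = −μ/(2ε) = 1.422×10⁷ m.
The apsides satisfy r_p + r_a = 2a, so the perigee radius is 2a − r_a = 7.551×10⁶ m = 7550.6 km.

perigee radius ≈ 7551 km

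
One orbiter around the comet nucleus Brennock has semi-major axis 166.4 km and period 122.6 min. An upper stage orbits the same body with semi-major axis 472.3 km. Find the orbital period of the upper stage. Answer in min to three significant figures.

Kepler's third law: T² ∝ a³, so T₂ = T₁ (a₂/a₁)^(3/2).
a₂/a₁ = 2.838, (a₂/a₁)^(3/2) = 4.782.
T₂ = 122.6 × 4.782 = 586.3 min.

T₂ ≈ 586 min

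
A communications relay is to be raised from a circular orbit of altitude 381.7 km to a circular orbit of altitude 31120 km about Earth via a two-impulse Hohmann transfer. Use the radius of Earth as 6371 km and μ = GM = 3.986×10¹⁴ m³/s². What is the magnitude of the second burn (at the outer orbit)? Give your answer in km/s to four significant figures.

r₁ = 6371 + 381.7 = 6752.7 km = 6.7527×10⁶ m.
r₂ = 6371 + 31120 = 37491 km = 3.7491×10⁷ m.
Transfer ellipse a_t = (r₁ + r₂)/2 = 2.212×10⁷ m.
At r₁: circular v_c1 = √(μ/r₁) = 7683 m/s; transfer-perigee v_p = √[μ(2/r₁ − 1/a_t)] = 10000 m/s.
At r₂: circular v_c2 = √(μ/r₂) = 3261 m/s; transfer-apogee v_a = √[μ(2/r₂ − 1/a_t)] = 1801 m/s.
Δv₂ = v_c2 − v_a = 1459 m/s.
= 1.459 km/s.

Δv ≈ 1.459 km/s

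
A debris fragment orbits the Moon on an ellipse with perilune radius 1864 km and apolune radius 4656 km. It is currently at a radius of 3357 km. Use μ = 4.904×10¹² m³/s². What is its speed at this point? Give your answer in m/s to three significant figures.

Semi-major axis a = (r_p + r_a)/2 = 3260.0 km = 3.260×10⁶ m.
Vis-viva: v² = μ(2/r − 1/a) = 4.904×10¹² × (5.958×10⁻⁷ − 3.067×10⁻⁷) = 1.417×10⁶ m²/s².
v = 1191 m/s.

v ≈ 1190 m/s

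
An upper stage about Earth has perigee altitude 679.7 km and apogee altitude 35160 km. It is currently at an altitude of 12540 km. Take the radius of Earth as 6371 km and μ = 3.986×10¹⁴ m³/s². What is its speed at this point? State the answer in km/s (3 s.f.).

r_p = 6371 + 679.7 = 7050.7 km = 7.0507×10⁶ m.
r_a = 6371 + 35160 = 41531 km = 4.1531×10⁷ m.
r = 6371 + 12540 = 18911 km = 1.891×10⁷ m.
Semi-major axis a = (r_p + r_a)/2 = 24291 km = 2.429×10⁷ m.
Vis-viva: v² = μ(2/r − 1/a) = 3.986×10¹⁴ × (1.058×10⁻⁷ − 4.117×10⁻⁸) = 2.575×10⁷ m²/s².
v = 5074 m/s = 5.074 km/s.

v ≈ 5.07 km/s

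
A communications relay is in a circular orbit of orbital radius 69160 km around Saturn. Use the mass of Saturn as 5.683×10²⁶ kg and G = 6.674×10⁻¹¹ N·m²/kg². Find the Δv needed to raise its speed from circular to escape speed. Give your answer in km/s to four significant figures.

Δv ≈ 9.700 km/s

μ = GM = 6.674×10⁻¹¹ × 5.683×10²⁶ = 3.793×10¹⁶ m³/s².
r = 69160 km = 6.916×10⁷ m.
Circular speed v_c = √(μ/r) = 23420 m/s.
Escape speed v_esc = √(2μ/r) = √2 × v_c = 33120 m/s.
Δv = v_esc − v_c = 9700 m/s = 9.700 km/s.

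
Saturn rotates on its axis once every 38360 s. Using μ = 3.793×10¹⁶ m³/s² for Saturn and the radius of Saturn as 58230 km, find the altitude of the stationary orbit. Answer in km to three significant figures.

A synchronous orbit has period T, so by Kepler's third law a = (μT²/4π²)^(1/3).
μT²/4π² = 3.793×10¹⁶ × (3.836×10⁴)² / 39.48 = 1.414×10²⁴ m³.
a = 1.122×10⁸ m = 1.1223×10⁵ km.
Altitude h = a − R = 1.1223×10⁵ − 58230 = 54005 km.

h_sync ≈ 54000 km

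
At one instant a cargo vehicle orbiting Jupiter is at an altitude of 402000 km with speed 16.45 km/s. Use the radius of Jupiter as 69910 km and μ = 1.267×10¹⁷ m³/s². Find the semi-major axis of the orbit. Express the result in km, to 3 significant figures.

r = 69910 + 402000 = 4.7191×10⁵ km = 4.719×10⁸ m.
Vis-viva rearranged: 1/a = 2/r − v²/μ = 4.238×10⁻⁹ − 2.136×10⁻⁹ = 2.102×10⁻⁹ m⁻¹.
a = 4.757×10⁸ m = 4.7566×10⁵ km.

a ≈ 4.76×10⁵ km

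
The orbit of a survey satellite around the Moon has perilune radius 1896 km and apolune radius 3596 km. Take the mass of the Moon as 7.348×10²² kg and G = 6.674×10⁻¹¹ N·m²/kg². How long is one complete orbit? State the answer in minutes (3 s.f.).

μ = GM = 6.674×10⁻¹¹ × 7.348×10²² = 4.904×10¹² m³/s².
Semi-major axis a = (r_p + r_a)/2 = (1896.0 + 3596.0)/2 = 2746.0 km = 2.746×10⁶ m.
By Kepler's third law T = 2π√(a³/μ) = 2π × 2.055×10³ = 1.291×10⁴ s.
= 215.2 minutes.

T ≈ 215 minutes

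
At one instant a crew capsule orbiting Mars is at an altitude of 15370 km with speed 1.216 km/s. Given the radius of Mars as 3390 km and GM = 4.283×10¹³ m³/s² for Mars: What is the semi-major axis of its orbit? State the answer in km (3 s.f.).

a ≈ 13900 km

r = 3390 + 15370 = 18760 km = 1.876×10⁷ m.
Specific orbital energy ε = v²/2 − μ/r = (1216)²/2 − 4.283×10¹³/1.876×10⁷ = -1.544×10⁶ J/kg.
Since ε = −μ/(2a), a = −μ/(2ε) = 1.387×10⁷ m = 13872 km.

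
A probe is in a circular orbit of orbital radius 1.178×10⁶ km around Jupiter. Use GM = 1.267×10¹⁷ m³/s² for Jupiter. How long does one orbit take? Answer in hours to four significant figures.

T ≈ 198.2 hours

r = 1.178×10⁶ km = 1.178×10⁹ m.
Kepler's third law: T = 2π√(r³/μ) = 2π√((1.178×10⁹)³ / 1.267×10¹⁷).
r³/μ = 1.290×10¹⁰ s², so T = 2π × 1.136×10⁵ = 7.137×10⁵ s.
Converting: 7.137×10⁵ s ÷ 3600 = 198.2 hours.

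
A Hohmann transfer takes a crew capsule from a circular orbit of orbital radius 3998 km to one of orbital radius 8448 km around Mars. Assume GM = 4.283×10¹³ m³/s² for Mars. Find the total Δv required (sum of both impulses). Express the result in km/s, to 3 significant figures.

Δv_total ≈ 0.987 km/s

r₁ = 3998 km = 3.998×10⁶ m.
r₂ = 8448 km = 8.448×10⁶ m.
Transfer ellipse a_t = (r₁ + r₂)/2 = 6.223×10⁶ m.
At r₁: circular v_c1 = √(μ/r₁) = 3273 m/s; transfer-periapsis v_p = √[μ(2/r₁ − 1/a_t)] = 3814 m/s.
Δv₁ = v_p − v_c1 = 540.5 m/s.
At r₂: circular v_c2 = √(μ/r₂) = 2252 m/s; transfer-apoapsis v_a = √[μ(2/r₂ − 1/a_t)] = 1805 m/s.
Δv₂ = v_c2 − v_a = 446.9 m/s.
Total Δv = Δv₁ + Δv₂ = 987.4 m/s = 0.9874 km/s.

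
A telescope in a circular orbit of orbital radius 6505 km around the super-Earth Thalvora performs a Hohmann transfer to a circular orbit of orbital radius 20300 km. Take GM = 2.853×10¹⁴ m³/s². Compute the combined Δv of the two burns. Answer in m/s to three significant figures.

Δv_total ≈ 2670 m/s

r₁ = 6505 km = 6.505×10⁶ m.
r₂ = 20300 km = 2.030×10⁷ m.
Transfer ellipse a_t = (r₁ + r₂)/2 = 1.340×10⁷ m.
At r₁: circular v_c1 = √(μ/r₁) = 6623 m/s; transfer-periapsis v_p = √[μ(2/r₁ − 1/a_t)] = 8150 m/s.
Δv₁ = v_p − v_c1 = 1528 m/s.
At r₂: circular v_c2 = √(μ/r₂) = 3749 m/s; transfer-apoapsis v_a = √[μ(2/r₂ − 1/a_t)] = 2612 m/s.
Δv₂ = v_c2 − v_a = 1137 m/s.
Total Δv = Δv₁ + Δv₂ = 2665 m/s.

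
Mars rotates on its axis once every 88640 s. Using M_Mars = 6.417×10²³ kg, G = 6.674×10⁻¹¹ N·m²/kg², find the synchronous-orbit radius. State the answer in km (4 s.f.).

r_sync ≈ 20430 km

μ = GM = 6.674×10⁻¹¹ × 6.417×10²³ = 4.283×10¹³ m³/s².
A synchronous orbit has period T, so by Kepler's third law a = (μT²/4π²)^(1/3).
μT²/4π² = 4.283×10¹³ × (8.864×10⁴)² / 39.48 = 8.524×10²¹ m³.
a = 2.043×10⁷ m = 20427 km.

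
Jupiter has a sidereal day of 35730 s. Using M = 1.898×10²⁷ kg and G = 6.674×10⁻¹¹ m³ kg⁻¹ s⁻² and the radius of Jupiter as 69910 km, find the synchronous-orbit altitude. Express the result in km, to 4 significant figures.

h_sync ≈ 90090 km

μ = GM = 6.674×10⁻¹¹ × 1.898×10²⁷ = 1.267×10¹⁷ m³/s².
A synchronous orbit has period T, so by Kepler's third law a = (μT²/4π²)^(1/3).
μT²/4π² = 1.267×10¹⁷ × (3.573×10⁴)² / 39.48 = 4.096×10²⁴ m³.
a = 1.600×10⁸ m = 1.6000×10⁵ km.
Altitude h = a − R = 1.6000×10⁵ − 69910 = 90094 km.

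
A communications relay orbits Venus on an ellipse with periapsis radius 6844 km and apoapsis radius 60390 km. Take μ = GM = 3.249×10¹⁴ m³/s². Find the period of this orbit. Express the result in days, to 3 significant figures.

T ≈ 0.786 days

Semi-major axis a = (r_p + r_a)/2 = (6844.0 + 60390)/2 = 33617 km = 3.362×10⁷ m.
By Kepler's third law T = 2π√(a³/μ) = 2π × 1.081×10⁴ = 6.794×10⁴ s.
= 0.7864 days.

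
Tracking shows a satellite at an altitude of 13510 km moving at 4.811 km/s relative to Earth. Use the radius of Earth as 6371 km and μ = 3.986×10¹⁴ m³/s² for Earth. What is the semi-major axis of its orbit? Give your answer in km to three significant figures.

r = 6371 + 13510 = 19881 km = 1.988×10⁷ m.
Vis-viva rearranged: 1/a = 2/r − v²/μ = 1.006×10⁻⁷ − 5.807×10⁻⁸ = 4.253×10⁻⁸ m⁻¹.
a = 2.351×10⁷ m = 23512 km.

a ≈ 23500 km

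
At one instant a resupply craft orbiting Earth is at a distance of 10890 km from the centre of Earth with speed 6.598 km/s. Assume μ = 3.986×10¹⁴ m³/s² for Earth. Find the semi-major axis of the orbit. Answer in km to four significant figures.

r = 1.089×10⁷ m.
Specific orbital energy ε = v²/2 − μ/r = (6598)²/2 − 3.986×10¹⁴/1.089×10⁷ = -1.484×10⁷ J/kg.
Since ε = −μ/(2a), a = −μ/(2ε) = 1.343×10⁷ m = 13434 km.

a ≈ 13430 km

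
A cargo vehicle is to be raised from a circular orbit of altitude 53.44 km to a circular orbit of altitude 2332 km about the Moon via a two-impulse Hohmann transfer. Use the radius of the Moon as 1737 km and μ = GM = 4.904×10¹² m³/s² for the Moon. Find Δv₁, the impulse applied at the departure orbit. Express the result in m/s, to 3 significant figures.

r₁ = 1737 + 53.44 = 1790.4 km = 1.7904×10⁶ m.
r₂ = 1737 + 2332 = 4069.0 km = 4.0690×10⁶ m.
Transfer ellipse a_t = (r₁ + r₂)/2 = 2.930×10⁶ m.
At r₁: circular v_c1 = √(μ/r₁) = 1655 m/s; transfer-perilune v_p = √[μ(2/r₁ − 1/a_t)] = 1950 m/s.
Δv₁ = v_p − v_c1 = 295.4 m/s.

Δv ≈ 295 m/s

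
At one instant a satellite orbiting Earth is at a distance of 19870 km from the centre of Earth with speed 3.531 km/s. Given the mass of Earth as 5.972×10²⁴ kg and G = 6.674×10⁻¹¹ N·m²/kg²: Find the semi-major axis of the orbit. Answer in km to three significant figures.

μ = GM = 6.674×10⁻¹¹ × 5.972×10²⁴ = 3.986×10¹⁴ m³/s².
r = 1.987×10⁷ m.
Vis-viva rearranged: 1/a = 2/r − v²/μ = 1.007×10⁻⁷ − 3.128×10⁻⁸ = 6.937×10⁻⁸ m⁻¹.
a = 1.441×10⁷ m = 14415 km.

a ≈ 14400 km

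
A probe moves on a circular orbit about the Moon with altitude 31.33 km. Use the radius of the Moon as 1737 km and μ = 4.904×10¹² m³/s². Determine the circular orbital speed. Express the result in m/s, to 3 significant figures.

r = 1737 + 31.33 = 1768.3 km = 1.7683×10⁶ m.
For a circular orbit v = √(μ/r) = √(4.904×10¹² / 1.768×10⁶) = √(2.773×10⁶) = 1665 m/s.

v ≈ 1670 m/s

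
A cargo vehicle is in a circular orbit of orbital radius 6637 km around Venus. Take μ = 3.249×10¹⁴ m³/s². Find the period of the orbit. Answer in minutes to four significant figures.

T ≈ 99.34 minutes

r = 6637 km = 6.637×10⁶ m.
Kepler's third law: T = 2π√(r³/μ) = 2π√((6.637×10⁶)³ / 3.249×10¹⁴).
r³/μ = 8.998×10⁵ s², so T = 2π × 9.486×10² = 5.960×10³ s.
Converting: 5.960×10³ s ÷ 60.00 = 99.34 minutes.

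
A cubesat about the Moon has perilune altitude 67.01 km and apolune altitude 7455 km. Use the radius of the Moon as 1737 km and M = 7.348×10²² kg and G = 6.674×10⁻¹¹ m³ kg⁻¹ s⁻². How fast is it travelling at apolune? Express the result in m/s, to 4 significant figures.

μ = GM = 6.674×10⁻¹¹ × 7.348×10²² = 4.904×10¹² m³/s².
r_p = 1737 + 67.01 = 1804.0 km = 1.8040×10⁶ m.
r_a = 1737 + 7455 = 9192.0 km = 9.1920×10⁶ m.
Semi-major axis a = (r_p + r_a)/2 = 5498.0 km = 5.498×10⁶ m.
Vis-viva: v² = μ(2/r − 1/a) = 4.904×10¹² × (2.176×10⁻⁷ − 1.819×10⁻⁷) = 1.751×10⁵ m²/s².
v = 418.4 m/s.

v ≈ 418.4 m/s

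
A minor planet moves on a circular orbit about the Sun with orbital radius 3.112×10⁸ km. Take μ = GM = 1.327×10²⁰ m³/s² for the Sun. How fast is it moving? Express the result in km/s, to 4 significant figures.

r = 3.112×10⁸ km = 3.112×10¹¹ m.
For a circular orbit v = √(μ/r) = √(1.327×10²⁰ / 3.112×10¹¹) = √(4.264×10⁸) = 20650 m/s.
That is 20.65 km/s.

v ≈ 20.65 km/s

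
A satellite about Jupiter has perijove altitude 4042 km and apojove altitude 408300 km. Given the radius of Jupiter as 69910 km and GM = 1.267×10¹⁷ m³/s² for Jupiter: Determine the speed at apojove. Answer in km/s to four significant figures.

r_p = 69910 + 4042 = 73952 km = 7.3952×10⁷ m.
r_a = 69910 + 408300 = 478210 km = 4.7821×10⁸ m.
Semi-major axis a = (r_p + r_a)/2 = 2.7608×10⁵ km = 2.761×10⁸ m.
Vis-viva: v² = μ(2/r − 1/a) = 1.267×10¹⁷ × (4.182×10⁻⁹ − 3.622×10⁻⁹) = 7.097×10⁷ m²/s².
v = 8424 m/s = 8.424 km/s.

v ≈ 8.424 km/s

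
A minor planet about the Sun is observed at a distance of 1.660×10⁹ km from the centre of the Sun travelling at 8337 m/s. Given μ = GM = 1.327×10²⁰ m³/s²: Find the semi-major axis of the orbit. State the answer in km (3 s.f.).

r = 1.660×10¹² m.
Vis-viva rearranged: 1/a = 2/r − v²/μ = 1.205×10⁻¹² − 5.238×10⁻¹³ = 6.810×10⁻¹³ m⁻¹.
a = 1.468×10¹² m = 1.4683×10⁹ km.

a ≈ 1.47×10⁹ km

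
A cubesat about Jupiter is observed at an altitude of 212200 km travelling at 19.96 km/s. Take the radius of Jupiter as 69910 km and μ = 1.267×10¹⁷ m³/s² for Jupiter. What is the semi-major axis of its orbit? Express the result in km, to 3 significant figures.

a ≈ 2.53×10⁵ km

r = 69910 + 212200 = 2.8211×10⁵ km = 2.821×10⁸ m.
Specific orbital energy ε = v²/2 − μ/r = (19960)²/2 − 1.267×10¹⁷/2.821×10⁸ = -2.499×10⁸ J/kg.
Since ε = −μ/(2a), a = −μ/(2ε) = 2.535×10⁸ m = 2.5349×10⁵ km.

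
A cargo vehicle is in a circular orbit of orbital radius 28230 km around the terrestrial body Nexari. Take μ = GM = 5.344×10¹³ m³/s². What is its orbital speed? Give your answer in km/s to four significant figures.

v ≈ 1.376 km/s

r = 28230 km = 2.823×10⁷ m.
For a circular orbit v = √(μ/r) = √(5.344×10¹³ / 2.823×10⁷) = √(1.893×10⁶) = 1376 m/s.
That is 1.376 km/s.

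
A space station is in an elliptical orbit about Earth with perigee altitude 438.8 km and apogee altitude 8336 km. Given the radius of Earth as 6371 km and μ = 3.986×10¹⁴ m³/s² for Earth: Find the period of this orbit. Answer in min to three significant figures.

T ≈ 185 min

r_p = 6371 + 438.8 = 6809.8 km = 6.8098×10⁶ m.
r_a = 6371 + 8336 = 14707 km = 1.4707×10⁷ m.
Semi-major axis a = (r_p + r_a)/2 = (6809.8 + 14707)/2 = 10758 km = 1.076×10⁷ m.
By Kepler's third law T = 2π√(a³/μ) = 2π × 1.767×10³ = 1.111×10⁴ s.
= 185.1 min.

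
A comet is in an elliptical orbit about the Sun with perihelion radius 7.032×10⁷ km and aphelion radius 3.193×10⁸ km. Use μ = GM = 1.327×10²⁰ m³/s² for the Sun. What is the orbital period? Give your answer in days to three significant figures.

Semi-major axis a = (r_p + r_a)/2 = (7.0320×10⁷ + 3.1930×10⁸)/2 = 1.9481×10⁸ km = 1.948×10¹¹ m.
By Kepler's third law T = 2π√(a³/μ) = 2π × 7.464×10⁶ = 4.690×10⁷ s.
= 542.8 days.

T ≈ 543 days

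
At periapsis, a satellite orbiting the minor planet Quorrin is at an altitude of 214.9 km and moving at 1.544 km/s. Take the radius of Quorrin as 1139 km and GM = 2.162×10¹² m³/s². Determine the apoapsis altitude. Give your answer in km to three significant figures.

r_p = 1139 + 214.9 = 1353.9 km = 1.354×10⁶ m.
Specific energy ε = v²/2 − μ/r = -4.049×10⁵ J/kg, so a = −μ/(2ε) = 2.670×10⁶ m.
The apsides satisfy r_p + r_a = 2a, so the apoapsis radius is 2a − r_p = 3.986×10⁶ m = 3985.7 km.
Apoapsis altitude = 3985.7 − 1139 = 2846.7 km.

apoapsis altitude ≈ 2850 km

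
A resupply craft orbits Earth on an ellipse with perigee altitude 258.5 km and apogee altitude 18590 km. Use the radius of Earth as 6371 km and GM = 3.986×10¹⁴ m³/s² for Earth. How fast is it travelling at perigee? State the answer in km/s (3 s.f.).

v ≈ 9.75 km/s

r_p = 6371 + 258.5 = 6629.5 km = 6.6295×10⁶ m.
r_a = 6371 + 18590 = 24961 km = 2.4961×10⁷ m.
Semi-major axis a = (r_p + r_a)/2 = 15795 km = 1.580×10⁷ m.
Vis-viva: v² = μ(2/r − 1/a) = 3.986×10¹⁴ × (3.017×10⁻⁷ − 6.331×10⁻⁸) = 9.501×10⁷ m²/s².
v = 9748 m/s = 9.748 km/s.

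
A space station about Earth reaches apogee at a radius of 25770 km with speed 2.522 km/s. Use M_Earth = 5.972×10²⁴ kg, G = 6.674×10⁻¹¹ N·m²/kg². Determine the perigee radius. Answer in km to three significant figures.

μ = GM = 6.674×10⁻¹¹ × 5.972×10²⁴ = 3.986×10¹⁴ m³/s².
r_a = 2.577×10⁷ m.
Specific energy ε = v²/2 − μ/r = -1.229×10⁷ J/kg, so a = −μ/(2ε) = 1.622×10⁷ m.
The apsides satisfy r_p + r_a = 2a, so the perigee radius is 2a − r_a = 6.670×10⁶ m = 6670.5 km.

perigee radius ≈ 6670 km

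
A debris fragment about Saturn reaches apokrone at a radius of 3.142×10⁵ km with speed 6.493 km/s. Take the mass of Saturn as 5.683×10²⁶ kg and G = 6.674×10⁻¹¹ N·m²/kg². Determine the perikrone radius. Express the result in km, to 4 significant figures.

μ = GM = 6.674×10⁻¹¹ × 5.683×10²⁶ = 3.793×10¹⁶ m³/s².
r_a = 3.142×10⁸ m.
Specific energy ε = v²/2 − μ/r = -9.963×10⁷ J/kg, so a = −μ/(2ε) = 1.903×10⁸ m.
The apsides satisfy r_p + r_a = 2a, so the perikrone radius is 2a − r_a = 6.647×10⁷ m = 66475 km.

perikrone radius ≈ 66470 km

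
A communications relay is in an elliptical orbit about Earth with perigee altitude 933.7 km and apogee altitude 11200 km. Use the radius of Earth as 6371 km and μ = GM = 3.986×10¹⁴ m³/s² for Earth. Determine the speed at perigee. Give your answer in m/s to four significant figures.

r_p = 6371 + 933.7 = 7304.7 km = 7.3047×10⁶ m.
r_a = 6371 + 11200 = 17571 km = 1.7571×10⁷ m.
Semi-major axis a = (r_p + r_a)/2 = 12438 km = 1.244×10⁷ m.
Vis-viva: v² = μ(2/r − 1/a) = 3.986×10¹⁴ × (2.738×10⁻⁷ − 8.040×10⁻⁸) = 7.709×10⁷ m²/s².
v = 8780 m/s.

v ≈ 8780 m/s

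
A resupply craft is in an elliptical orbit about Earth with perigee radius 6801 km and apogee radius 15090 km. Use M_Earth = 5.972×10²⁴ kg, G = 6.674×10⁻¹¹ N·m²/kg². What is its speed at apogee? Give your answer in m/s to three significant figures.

μ = GM = 6.674×10⁻¹¹ × 5.972×10²⁴ = 3.986×10¹⁴ m³/s².
Semi-major axis a = (r_p + r_a)/2 = 10946 km = 1.095×10⁷ m.
Vis-viva: v² = μ(2/r − 1/a) = 3.986×10¹⁴ × (1.325×10⁻⁷ − 9.136×10⁻⁸) = 1.641×10⁷ m²/s².
v = 4051 m/s.

v ≈ 4050 m/s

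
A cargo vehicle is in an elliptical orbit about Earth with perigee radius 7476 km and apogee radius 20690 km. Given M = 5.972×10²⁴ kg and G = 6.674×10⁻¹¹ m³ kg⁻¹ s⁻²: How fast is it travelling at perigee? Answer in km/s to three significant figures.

v ≈ 8.85 km/s

μ = GM = 6.674×10⁻¹¹ × 5.972×10²⁴ = 3.986×10¹⁴ m³/s².
Semi-major axis a = (r_p + r_a)/2 = 14083 km = 1.408×10⁷ m.
Vis-viva: v² = μ(2/r − 1/a) = 3.986×10¹⁴ × (2.675×10⁻⁷ − 7.101×10⁻⁸) = 7.833×10⁷ m²/s².
v = 8850 m/s = 8.850 km/s.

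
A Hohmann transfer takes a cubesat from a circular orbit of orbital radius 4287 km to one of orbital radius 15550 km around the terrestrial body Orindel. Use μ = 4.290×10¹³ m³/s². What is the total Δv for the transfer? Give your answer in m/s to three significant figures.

Δv_total ≈ 1370 m/s

r₁ = 4287 km = 4.287×10⁶ m.
r₂ = 15550 km = 1.555×10⁷ m.
Transfer ellipse a_t = (r₁ + r₂)/2 = 9.918×10⁶ m.
At r₁: circular v_c1 = √(μ/r₁) = 3163 m/s; transfer-periapsis v_p = √[μ(2/r₁ − 1/a_t)] = 3961 m/s.
Δv₁ = v_p − v_c1 = 797.5 m/s.
At r₂: circular v_c2 = √(μ/r₂) = 1661 m/s; transfer-apoapsis v_a = √[μ(2/r₂ − 1/a_t)] = 1092 m/s.
Δv₂ = v_c2 − v_a = 569.0 m/s.
Total Δv = Δv₁ + Δv₂ = 1367 m/s.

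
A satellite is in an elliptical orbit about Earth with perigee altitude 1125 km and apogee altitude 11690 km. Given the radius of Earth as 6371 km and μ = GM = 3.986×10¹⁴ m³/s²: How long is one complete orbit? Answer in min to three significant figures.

T ≈ 240 min

r_p = 6371 + 1125 = 7496.0 km = 7.4960×10⁶ m.
r_a = 6371 + 11690 = 18061 km = 1.8061×10⁷ m.
Semi-major axis a = (r_p + r_a)/2 = (7496.0 + 18061)/2 = 12778 km = 1.278×10⁷ m.
By Kepler's third law T = 2π√(a³/μ) = 2π × 2.288×10³ = 1.438×10⁴ s.
= 239.6 min.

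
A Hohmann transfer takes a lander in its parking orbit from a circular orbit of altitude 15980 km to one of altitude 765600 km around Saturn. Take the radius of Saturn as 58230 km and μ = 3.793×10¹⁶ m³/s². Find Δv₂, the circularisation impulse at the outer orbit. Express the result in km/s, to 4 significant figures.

Δv ≈ 4.027 km/s

r₁ = 58230 + 15980 = 74210 km = 7.4210×10⁷ m.
r₂ = 58230 + 765600 = 823830 km = 8.2383×10⁸ m.
Transfer ellipse a_t = (r₁ + r₂)/2 = 4.490×10⁸ m.
At r₁: circular v_c1 = √(μ/r₁) = 22610 m/s; transfer-perikrone v_p = √[μ(2/r₁ − 1/a_t)] = 30620 m/s.
At r₂: circular v_c2 = √(μ/r₂) = 6785 m/s; transfer-apokrone v_a = √[μ(2/r₂ − 1/a_t)] = 2758 m/s.
Δv₂ = v_c2 − v_a = 4027 m/s.
= 4.027 km/s.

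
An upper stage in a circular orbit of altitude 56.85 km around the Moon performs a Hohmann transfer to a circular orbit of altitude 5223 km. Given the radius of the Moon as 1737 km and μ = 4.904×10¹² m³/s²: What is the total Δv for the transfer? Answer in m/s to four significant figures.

r₁ = 1737 + 56.85 = 1793.8 km = 1.7938×10⁶ m.
r₂ = 1737 + 5223 = 6960.0 km = 6.9600×10⁶ m.
Transfer ellipse a_t = (r₁ + r₂)/2 = 4.377×10⁶ m.
At r₁: circular v_c1 = √(μ/r₁) = 1653 m/s; transfer-perilune v_p = √[μ(2/r₁ − 1/a_t)] = 2085 m/s.
Δv₁ = v_p − v_c1 = 431.6 m/s.
At r₂: circular v_c2 = √(μ/r₂) = 839.4 m/s; transfer-apolune v_a = √[μ(2/r₂ − 1/a_t)] = 537.4 m/s.
Δv₂ = v_c2 − v_a = 302.0 m/s.
Total Δv = Δv₁ + Δv₂ = 733.6 m/s.

Δv_total ≈ 733.6 m/s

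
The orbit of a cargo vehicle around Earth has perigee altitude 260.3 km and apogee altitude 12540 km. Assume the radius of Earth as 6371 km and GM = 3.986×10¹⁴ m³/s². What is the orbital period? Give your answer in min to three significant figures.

r_p = 6371 + 260.3 = 6631.3 km = 6.6313×10⁶ m.
r_a = 6371 + 12540 = 18911 km = 1.8911×10⁷ m.
Semi-major axis a = (r_p + r_a)/2 = (6631.3 + 18911)/2 = 12771 km = 1.277×10⁷ m.
By Kepler's third law T = 2π√(a³/μ) = 2π × 2.286×10³ = 1.436×10⁴ s.
= 239.4 min.

T ≈ 239 min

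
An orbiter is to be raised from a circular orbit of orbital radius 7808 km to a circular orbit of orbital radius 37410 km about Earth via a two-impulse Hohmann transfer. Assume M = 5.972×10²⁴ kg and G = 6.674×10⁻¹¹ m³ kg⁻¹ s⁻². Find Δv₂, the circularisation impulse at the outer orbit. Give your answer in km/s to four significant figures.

Δv ≈ 1.346 km/s

μ = GM = 6.674×10⁻¹¹ × 5.972×10²⁴ = 3.986×10¹⁴ m³/s².
r₁ = 7808 km = 7.808×10⁶ m.
r₂ = 37410 km = 3.741×10⁷ m.
Transfer ellipse a_t = (r₁ + r₂)/2 = 2.261×10⁷ m.
At r₁: circular v_c1 = √(μ/r₁) = 7145 m/s; transfer-perigee v_p = √[μ(2/r₁ − 1/a_t)] = 9190 m/s.
At r₂: circular v_c2 = √(μ/r₂) = 3264 m/s; transfer-apogee v_a = √[μ(2/r₂ − 1/a_t)] = 1918 m/s.
Δv₂ = v_c2 − v_a = 1346 m/s.
= 1.346 km/s.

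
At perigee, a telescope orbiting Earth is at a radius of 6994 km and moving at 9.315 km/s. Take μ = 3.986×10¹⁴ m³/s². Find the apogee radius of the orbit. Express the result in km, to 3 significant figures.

apogee radius ≈ 22300 km

r_p = 6.994×10⁶ m.
Specific energy ε = v²/2 − μ/r = -1.361×10⁷ J/kg, so a = −μ/(2ε) = 1.465×10⁷ m.
The apsides satisfy r_p + r_a = 2a, so the apogee radius is 2a − r_p = 2.230×10⁷ m = 22300 km.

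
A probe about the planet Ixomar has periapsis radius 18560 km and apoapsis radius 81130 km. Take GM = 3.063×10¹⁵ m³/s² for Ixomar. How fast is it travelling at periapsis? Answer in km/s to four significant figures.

Semi-major axis a = (r_p + r_a)/2 = 49845 km = 4.984×10⁷ m.
Vis-viva: v² = μ(2/r − 1/a) = 3.063×10¹⁵ × (1.078×10⁻⁷ − 2.006×10⁻⁸) = 2.686×10⁸ m²/s².
v = 16390 m/s = 16.39 km/s.

v ≈ 16.39 km/s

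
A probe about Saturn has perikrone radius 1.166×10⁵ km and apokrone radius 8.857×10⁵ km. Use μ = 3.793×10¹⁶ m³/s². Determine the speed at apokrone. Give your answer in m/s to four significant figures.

v ≈ 3157 m/s

Semi-major axis a = (r_p + r_a)/2 = 5.0115×10⁵ km = 5.012×10⁸ m.
Vis-viva: v² = μ(2/r − 1/a) = 3.793×10¹⁶ × (2.258×10⁻⁹ − 1.995×10⁻⁹) = 9.964×10⁶ m²/s².
v = 3157 m/s.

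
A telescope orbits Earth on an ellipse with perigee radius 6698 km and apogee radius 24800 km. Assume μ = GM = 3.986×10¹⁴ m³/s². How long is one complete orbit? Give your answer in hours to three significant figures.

T ≈ 5.46 hours

Semi-major axis a = (r_p + r_a)/2 = (6698.0 + 24800)/2 = 15749 km = 1.575×10⁷ m.
By Kepler's third law T = 2π√(a³/μ) = 2π × 3.130×10³ = 1.967×10⁴ s.
= 5.464 hours.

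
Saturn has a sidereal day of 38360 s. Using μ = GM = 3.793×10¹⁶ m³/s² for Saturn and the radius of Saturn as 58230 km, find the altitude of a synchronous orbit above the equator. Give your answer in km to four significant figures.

A synchronous orbit has period T, so by Kepler's third law a = (μT²/4π²)^(1/3).
μT²/4π² = 3.793×10¹⁶ × (3.836×10⁴)² / 39.48 = 1.414×10²⁴ m³.
a = 1.122×10⁸ m = 1.1223×10⁵ km.
Altitude h = a − R = 1.1223×10⁵ − 58230 = 54005 km.

h_sync ≈ 54000 km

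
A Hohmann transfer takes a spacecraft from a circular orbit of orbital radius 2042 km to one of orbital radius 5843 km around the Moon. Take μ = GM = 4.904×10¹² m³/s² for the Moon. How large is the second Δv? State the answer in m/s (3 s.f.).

Δv ≈ 257 m/s

r₁ = 2042 km = 2.042×10⁶ m.
r₂ = 5843 km = 5.843×10⁶ m.
Transfer ellipse a_t = (r₁ + r₂)/2 = 3.942×10⁶ m.
At r₁: circular v_c1 = √(μ/r₁) = 1550 m/s; transfer-perilune v_p = √[μ(2/r₁ − 1/a_t)] = 1887 m/s.
At r₂: circular v_c2 = √(μ/r₂) = 916.1 m/s; transfer-apolune v_a = √[μ(2/r₂ − 1/a_t)] = 659.3 m/s.
Δv₂ = v_c2 − v_a = 256.8 m/s.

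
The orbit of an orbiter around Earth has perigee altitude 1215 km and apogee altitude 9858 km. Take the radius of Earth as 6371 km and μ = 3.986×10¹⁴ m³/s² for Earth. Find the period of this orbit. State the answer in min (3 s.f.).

r_p = 6371 + 1215 = 7586.0 km = 7.5860×10⁶ m.
r_a = 6371 + 9858 = 16229 km = 1.6229×10⁷ m.
Semi-major axis a = (r_p + r_a)/2 = (7586.0 + 16229)/2 = 11908 km = 1.191×10⁷ m.
By Kepler's third law T = 2π√(a³/μ) = 2π × 2.058×10³ = 1.293×10⁴ s.
= 215.5 min.

T ≈ 216 min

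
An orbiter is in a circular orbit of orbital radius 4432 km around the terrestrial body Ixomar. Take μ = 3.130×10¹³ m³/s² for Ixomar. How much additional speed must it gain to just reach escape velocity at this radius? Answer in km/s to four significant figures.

Δv ≈ 1.101 km/s

r = 4432 km = 4.432×10⁶ m.
Circular speed v_c = √(μ/r) = 2657 m/s.
Escape speed v_esc = √(2μ/r) = √2 × v_c = 3758 m/s.
Δv = v_esc − v_c = 1101 m/s = 1.101 km/s.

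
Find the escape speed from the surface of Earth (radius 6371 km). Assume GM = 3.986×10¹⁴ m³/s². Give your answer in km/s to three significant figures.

v_esc ≈ 11.2 km/s

r = R = 6.371×10⁶ m.
Escape speed v_esc = √(2μ/r) = √(2 × 3.986×10¹⁴ / 6.371×10⁶) = √(1.251×10⁸) = 11190 m/s.
= 11.19 km/s.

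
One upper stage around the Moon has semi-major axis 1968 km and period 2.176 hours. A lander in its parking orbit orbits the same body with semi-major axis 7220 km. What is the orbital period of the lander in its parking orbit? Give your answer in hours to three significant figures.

T₂ ≈ 15.3 hours

Kepler's third law: T² ∝ a³, so T₂ = T₁ (a₂/a₁)^(3/2).
a₂/a₁ = 3.669, (a₂/a₁)^(3/2) = 7.027.
T₂ = 2.176 × 7.027 = 15.29 hours.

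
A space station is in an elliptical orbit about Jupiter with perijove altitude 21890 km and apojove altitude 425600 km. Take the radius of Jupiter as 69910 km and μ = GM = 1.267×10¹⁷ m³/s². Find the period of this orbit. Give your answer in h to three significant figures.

r_p = 69910 + 21890 = 91800 km = 9.1800×10⁷ m.
r_a = 69910 + 425600 = 495510 km = 4.9551×10⁸ m.
Semi-major axis a = (r_p + r_a)/2 = (91800 + 4.9551×10⁵)/2 = 2.9366×10⁵ km = 2.937×10⁸ m.
By Kepler's third law T = 2π√(a³/μ) = 2π × 1.414×10⁴ = 8.883×10⁴ s.
= 24.67 h.

T ≈ 24.7 h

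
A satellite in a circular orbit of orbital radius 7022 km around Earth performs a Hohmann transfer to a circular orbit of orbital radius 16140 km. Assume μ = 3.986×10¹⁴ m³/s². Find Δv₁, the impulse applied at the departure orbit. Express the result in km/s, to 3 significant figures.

r₁ = 7022 km = 7.022×10⁶ m.
r₂ = 16140 km = 1.614×10⁷ m.
Transfer ellipse a_t = (r₁ + r₂)/2 = 1.158×10⁷ m.
At r₁: circular v_c1 = √(μ/r₁) = 7534 m/s; transfer-perigee v_p = √[μ(2/r₁ − 1/a_t)] = 8894 m/s.
Δv₁ = v_p − v_c1 = 1360 m/s.
= 1.360 km/s.

Δv ≈ 1.36 km/s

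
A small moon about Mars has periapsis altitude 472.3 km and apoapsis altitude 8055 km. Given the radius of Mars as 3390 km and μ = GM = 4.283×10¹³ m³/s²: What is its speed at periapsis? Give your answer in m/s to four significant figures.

r_p = 3390 + 472.3 = 3862.3 km = 3.8623×10⁶ m.
r_a = 3390 + 8055 = 11445 km = 1.1445×10⁷ m.
Semi-major axis a = (r_p + r_a)/2 = 7653.6 km = 7.654×10⁶ m.
Vis-viva: v² = μ(2/r − 1/a) = 4.283×10¹³ × (5.178×10⁻⁷ − 1.307×10⁻⁷) = 1.658×10⁷ m²/s².
v = 4072 m/s.

v ≈ 4072 m/s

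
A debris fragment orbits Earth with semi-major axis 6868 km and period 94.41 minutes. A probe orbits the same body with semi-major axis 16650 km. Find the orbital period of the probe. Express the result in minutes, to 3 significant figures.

T₂ ≈ 356 minutes

Kepler's third law: T² ∝ a³, so T₂ = T₁ (a₂/a₁)^(3/2).
a₂/a₁ = 2.424, (a₂/a₁)^(3/2) = 3.775.
T₂ = 94.41 × 3.775 = 356.4 minutes.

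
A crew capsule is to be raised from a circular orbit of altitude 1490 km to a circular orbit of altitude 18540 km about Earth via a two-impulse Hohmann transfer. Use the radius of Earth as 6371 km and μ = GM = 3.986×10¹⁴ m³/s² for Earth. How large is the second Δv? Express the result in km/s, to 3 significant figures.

r₁ = 6371 + 1490 = 7861.0 km = 7.8610×10⁶ m.
r₂ = 6371 + 18540 = 24911 km = 2.4911×10⁷ m.
Transfer ellipse a_t = (r₁ + r₂)/2 = 1.639×10⁷ m.
At r₁: circular v_c1 = √(μ/r₁) = 7121 m/s; transfer-perigee v_p = √[μ(2/r₁ − 1/a_t)] = 8780 m/s.
At r₂: circular v_c2 = √(μ/r₂) = 4000 m/s; transfer-apogee v_a = √[μ(2/r₂ − 1/a_t)] = 2771 m/s.
Δv₂ = v_c2 − v_a = 1230 m/s.
= 1.230 km/s.

Δv ≈ 1.23 km/s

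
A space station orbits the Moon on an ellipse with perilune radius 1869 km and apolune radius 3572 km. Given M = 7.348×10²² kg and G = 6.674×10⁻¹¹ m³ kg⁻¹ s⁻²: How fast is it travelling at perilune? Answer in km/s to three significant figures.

v ≈ 1.86 km/s

μ = GM = 6.674×10⁻¹¹ × 7.348×10²² = 4.904×10¹² m³/s².
Semi-major axis a = (r_p + r_a)/2 = 2720.5 km = 2.720×10⁶ m.
Vis-viva: v² = μ(2/r − 1/a) = 4.904×10¹² × (1.070×10⁻⁶ − 3.676×10⁻⁷) = 3.445×10⁶ m²/s².
v = 1856 m/s = 1.856 km/s.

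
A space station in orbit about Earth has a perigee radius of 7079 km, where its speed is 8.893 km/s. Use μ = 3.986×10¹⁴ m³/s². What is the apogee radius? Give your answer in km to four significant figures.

apogee radius ≈ 16700 km

r_p = 7.079×10⁶ m.
Specific energy ε = v²/2 − μ/r = -1.676×10⁷ J/kg, so a = −μ/(2ε) = 1.189×10⁷ m.
The apsides satisfy r_p + r_a = 2a, so the apogee radius is 2a − r_p = 1.670×10⁷ m = 16697 km.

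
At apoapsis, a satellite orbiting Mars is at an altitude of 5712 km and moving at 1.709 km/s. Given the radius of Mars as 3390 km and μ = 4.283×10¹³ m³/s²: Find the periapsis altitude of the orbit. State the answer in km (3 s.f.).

r_a = 3390 + 5712 = 9102.0 km = 9.102×10⁶ m.
Specific energy ε = v²/2 − μ/r = -3.245×10⁶ J/kg, so a = −μ/(2ε) = 6.599×10⁶ m.
The apsides satisfy r_p + r_a = 2a, so the periapsis radius is 2a − r_a = 4.096×10⁶ m = 4095.9 km.
Periapsis altitude = 4095.9 − 3390 = 705.88 km.

periapsis altitude ≈ 706 km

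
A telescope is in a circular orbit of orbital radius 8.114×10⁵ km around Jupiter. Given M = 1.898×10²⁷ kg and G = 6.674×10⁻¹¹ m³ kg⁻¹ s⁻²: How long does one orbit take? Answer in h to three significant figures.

T ≈ 113 h

μ = GM = 6.674×10⁻¹¹ × 1.898×10²⁷ = 1.267×10¹⁷ m³/s².
r = 8.114×10⁵ km = 8.114×10⁸ m.
Kepler's third law: T = 2π√(r³/μ) = 2π√((8.114×10⁸)³ / 1.267×10¹⁷).
r³/μ = 4.217×10⁹ s², so T = 2π × 6.494×10⁴ = 4.080×10⁵ s.
Converting: 4.080×10⁵ s ÷ 3600 = 113.3 h.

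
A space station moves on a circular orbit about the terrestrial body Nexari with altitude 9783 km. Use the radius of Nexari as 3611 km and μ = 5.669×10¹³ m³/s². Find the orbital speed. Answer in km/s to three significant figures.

r = 3611 + 9783 = 13394 km = 1.3394×10⁷ m.
For a circular orbit v = √(μ/r) = √(5.669×10¹³ / 1.339×10⁷) = √(4.232×10⁶) = 2057 m/s.
That is 2.057 km/s.

v ≈ 2.06 km/s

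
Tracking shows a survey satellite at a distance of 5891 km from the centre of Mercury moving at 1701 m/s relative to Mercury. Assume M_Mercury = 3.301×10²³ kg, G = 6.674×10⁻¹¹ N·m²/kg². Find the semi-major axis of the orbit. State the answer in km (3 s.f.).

a ≈ 4800 km

μ = GM = 6.674×10⁻¹¹ × 3.301×10²³ = 2.203×10¹³ m³/s².
r = 5.891×10⁶ m.
Specific orbital energy ε = v²/2 − μ/r = (1701)²/2 − 2.203×10¹³/5.891×10⁶ = -2.293×10⁶ J/kg.
Since ε = −μ/(2a), a = −μ/(2ε) = 4.804×10⁶ m = 4803.8 km.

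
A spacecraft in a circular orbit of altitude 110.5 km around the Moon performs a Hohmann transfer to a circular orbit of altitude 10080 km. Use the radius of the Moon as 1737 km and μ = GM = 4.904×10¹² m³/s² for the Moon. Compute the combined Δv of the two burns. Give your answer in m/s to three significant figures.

Δv_total ≈ 823 m/s

r₁ = 1737 + 110.5 = 1847.5 km = 1.8475×10⁶ m.
r₂ = 1737 + 10080 = 11817 km = 1.1817×10⁷ m.
Transfer ellipse a_t = (r₁ + r₂)/2 = 6.832×10⁶ m.
At r₁: circular v_c1 = √(μ/r₁) = 1629 m/s; transfer-perilune v_p = √[μ(2/r₁ − 1/a_t)] = 2143 m/s.
Δv₁ = v_p − v_c1 = 513.4 m/s.
At r₂: circular v_c2 = √(μ/r₂) = 644.2 m/s; transfer-apolune v_a = √[μ(2/r₂ − 1/a_t)] = 335.0 m/s.
Δv₂ = v_c2 − v_a = 309.2 m/s.
Total Δv = Δv₁ + Δv₂ = 822.6 m/s.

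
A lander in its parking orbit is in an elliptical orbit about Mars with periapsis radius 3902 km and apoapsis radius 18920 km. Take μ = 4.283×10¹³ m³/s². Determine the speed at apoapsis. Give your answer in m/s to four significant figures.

v ≈ 879.8 m/s

Semi-major axis a = (r_p + r_a)/2 = 11411 km = 1.141×10⁷ m.
Vis-viva: v² = μ(2/r − 1/a) = 4.283×10¹³ × (1.057×10⁻⁷ − 8.763×10⁻⁸) = 7.741×10⁵ m²/s².
v = 879.8 m/s.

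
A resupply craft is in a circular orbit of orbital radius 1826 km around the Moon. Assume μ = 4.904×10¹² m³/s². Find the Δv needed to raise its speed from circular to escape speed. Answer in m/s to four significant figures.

r = 1826 km = 1.826×10⁶ m.
Circular speed v_c = √(μ/r) = 1639 m/s.
Escape speed v_esc = √(2μ/r) = √2 × v_c = 2318 m/s.
Δv = v_esc − v_c = 678.8 m/s.

Δv ≈ 678.8 m/s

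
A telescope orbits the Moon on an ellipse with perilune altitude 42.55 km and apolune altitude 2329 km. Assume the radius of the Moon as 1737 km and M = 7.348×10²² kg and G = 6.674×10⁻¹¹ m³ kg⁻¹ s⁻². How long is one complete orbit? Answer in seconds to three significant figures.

T ≈ 14200 seconds

μ = GM = 6.674×10⁻¹¹ × 7.348×10²² = 4.904×10¹² m³/s².
r_p = 1737 + 42.55 = 1779.5 km = 1.7796×10⁶ m.
r_a = 1737 + 2329 = 4066.0 km = 4.0660×10⁶ m.
Semi-major axis a = (r_p + r_a)/2 = (1779.5 + 4066.0)/2 = 2922.8 km = 2.923×10⁶ m.
By Kepler's third law T = 2π√(a³/μ) = 2π × 2.256×10³ = 1.418×10⁴ s.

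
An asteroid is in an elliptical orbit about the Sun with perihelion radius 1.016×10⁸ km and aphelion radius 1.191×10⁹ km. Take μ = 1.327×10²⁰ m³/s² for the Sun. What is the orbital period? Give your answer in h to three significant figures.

T ≈ 78700 h

Semi-major axis a = (r_p + r_a)/2 = (1.0160×10⁸ + 1.1910×10⁹)/2 = 6.4630×10⁸ km = 6.463×10¹¹ m.
By Kepler's third law T = 2π√(a³/μ) = 2π × 4.510×10⁷ = 2.834×10⁸ s.
= 78720 h.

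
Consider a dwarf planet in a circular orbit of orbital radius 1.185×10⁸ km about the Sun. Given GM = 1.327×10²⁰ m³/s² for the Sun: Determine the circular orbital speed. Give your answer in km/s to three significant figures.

r = 1.185×10⁸ km = 1.185×10¹¹ m.
For a circular orbit v = √(μ/r) = √(1.327×10²⁰ / 1.185×10¹¹) = √(1.120×10⁹) = 33460 m/s.
That is 33.46 km/s.

v ≈ 33.5 km/s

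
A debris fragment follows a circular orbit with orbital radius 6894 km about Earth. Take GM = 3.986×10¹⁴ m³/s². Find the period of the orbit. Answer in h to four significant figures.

T ≈ 1.582 h

r = 6894 km = 6.894×10⁶ m.
Kepler's third law: T = 2π√(r³/μ) = 2π√((6.894×10⁶)³ / 3.986×10¹⁴).
r³/μ = 8.220×10⁵ s², so T = 2π × 9.066×10² = 5.697×10³ s.
Converting: 5.697×10³ s ÷ 3600 = 1.582 h.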